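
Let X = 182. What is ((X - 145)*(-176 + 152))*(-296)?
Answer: 262848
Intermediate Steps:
((X - 145)*(-176 + 152))*(-296) = ((182 - 145)*(-176 + 152))*(-296) = (37*(-24))*(-296) = -888*(-296) = 262848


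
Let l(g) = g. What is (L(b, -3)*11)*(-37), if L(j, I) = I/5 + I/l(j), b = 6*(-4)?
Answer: 7733/40 ≈ 193.32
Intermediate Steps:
b = -24
L(j, I) = I/5 + I/j
(L(b, -3)*11)*(-37) = (((⅕)*(-3) - 3/(-24))*11)*(-37) = ((-⅗ - 3*(-1/24))*11)*(-37) = ((-⅗ + ⅛)*11)*(-37) = -19/40*11*(-37) = -209/40*(-37) = 7733/40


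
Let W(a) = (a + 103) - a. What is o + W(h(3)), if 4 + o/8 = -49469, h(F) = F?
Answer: -395681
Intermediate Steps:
o = -395784 (o = -32 + 8*(-49469) = -32 - 395752 = -395784)
W(a) = 103 (W(a) = (103 + a) - a = 103)
o + W(h(3)) = -395784 + 103 = -395681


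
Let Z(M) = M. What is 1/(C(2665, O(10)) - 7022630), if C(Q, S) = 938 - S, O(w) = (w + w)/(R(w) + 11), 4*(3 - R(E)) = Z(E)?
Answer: -23/161498956 ≈ -1.4242e-7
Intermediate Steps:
R(E) = 3 - E/4
O(w) = 2*w/(14 - w/4) (O(w) = (w + w)/((3 - w/4) + 11) = (2*w)/(14 - w/4) = 2*w/(14 - w/4))
1/(C(2665, O(10)) - 7022630) = 1/((938 - (-8)*10/(-56 + 10)) - 7022630) = 1/((938 - (-8)*10/(-46)) - 7022630) = 1/((938 - (-8)*10*(-1)/46) - 7022630) = 1/((938 - 1*40/23) - 7022630) = 1/((938 - 40/23) - 7022630) = 1/(21534/23 - 7022630) = 1/(-161498956/23) = -23/161498956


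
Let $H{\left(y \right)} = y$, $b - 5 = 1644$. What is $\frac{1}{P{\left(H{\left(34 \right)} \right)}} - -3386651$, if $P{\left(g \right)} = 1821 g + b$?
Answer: $\frac{215265697514}{63563} \approx 3.3867 \cdot 10^{6}$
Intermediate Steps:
$b = 1649$ ($b = 5 + 1644 = 1649$)
$P{\left(g \right)} = 1649 + 1821 g$ ($P{\left(g \right)} = 1821 g + 1649 = 1649 + 1821 g$)
$\frac{1}{P{\left(H{\left(34 \right)} \right)}} - -3386651 = \frac{1}{1649 + 1821 \cdot 34} - -3386651 = \frac{1}{1649 + 61914} + 3386651 = \frac{1}{63563} + 3386651 = \frac{215265697514}{63563}$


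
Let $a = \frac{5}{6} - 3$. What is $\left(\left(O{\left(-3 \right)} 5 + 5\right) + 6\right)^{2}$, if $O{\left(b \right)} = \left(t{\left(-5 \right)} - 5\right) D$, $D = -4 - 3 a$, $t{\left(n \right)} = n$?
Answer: $12996$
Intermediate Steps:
$a = - \frac{13}{6}$ ($a = 5 \cdot \frac{1}{6} - 3 = \frac{5}{6} - 3 = - \frac{13}{6} \approx -2.1667$)
$D = \frac{5}{2}$ ($D = -4 - - \frac{13}{2} = -4 + \frac{13}{2} = \frac{5}{2} \approx 2.5$)
$O{\left(b \right)} = -25$ ($O{\left(b \right)} = \left(-5 - 5\right) \frac{5}{2} = \left(-10\right) \frac{5}{2} = -25$)
$\left(\left(O{\left(-3 \right)} 5 + 5\right) + 6\right)^{2} = \left(\left(\left(-25\right) 5 + 5\right) + 6\right)^{2} = \left(\left(-125 + 5\right) + 6\right)^{2} = \left(-120 + 6\right)^{2} = \left(-114\right)^{2} = 12996$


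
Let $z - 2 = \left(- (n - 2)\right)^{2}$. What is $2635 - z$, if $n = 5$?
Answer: $2624$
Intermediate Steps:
$z = 11$ ($z = 2 + \left(- (5 - 2)\right)^{2} = 2 + \left(\left(-1\right) 3\right)^{2} = 2 + \left(-3\right)^{2} = 2 + 9 = 11$)
$2635 - z = 2635 - 11 = 2624$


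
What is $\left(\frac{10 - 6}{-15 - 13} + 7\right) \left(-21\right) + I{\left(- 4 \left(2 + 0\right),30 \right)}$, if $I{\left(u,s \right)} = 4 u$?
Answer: $-176$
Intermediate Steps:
$\left(\frac{10 - 6}{-15 - 13} + 7\right) \left(-21\right) + I{\left(- 4 \left(2 + 0\right),30 \right)} = \left(\frac{10 - 6}{-15 - 13} + 7\right) \left(-21\right) + 4 \left(- 4 \left(2 + 0\right)\right) = \left(\frac{4}{-28} + 7\right) \left(-21\right) + 4 \left(\left(-4\right) 2\right) = \left(4 \left(- \frac{1}{28}\right) + 7\right) \left(-21\right) + 4 \left(-8\right) = \left(- \frac{1}{7} + 7\right) \left(-21\right) - 32 = \frac{48}{7} \left(-21\right) - 32 = -144 - 32 = -176$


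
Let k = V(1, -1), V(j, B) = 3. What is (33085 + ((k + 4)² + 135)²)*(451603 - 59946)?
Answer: 26217911237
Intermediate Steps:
k = 3
(33085 + ((k + 4)² + 135)²)*(451603 - 59946) = (33085 + ((3 + 4)² + 135)²)*(451603 - 59946) = (33085 + (7² + 135)²)*391657 = (33085 + (49 + 135)²)*391657 = (33085 + 184²)*391657 = (33085 + 33856)*391657 = 66941*391657 = 26217911237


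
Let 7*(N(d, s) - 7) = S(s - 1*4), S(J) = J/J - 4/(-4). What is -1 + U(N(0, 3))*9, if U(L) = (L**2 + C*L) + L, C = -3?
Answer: 16934/49 ≈ 345.59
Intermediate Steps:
S(J) = 2 (S(J) = 1 - 4*(-1/4) = 1 + 1 = 2)
N(d, s) = 51/7 (N(d, s) = 7 + (1/7)*2 = 7 + 2/7 = 51/7)
U(L) = L**2 - 2*L (U(L) = (L**2 - 3*L) + L = L**2 - 2*L)
-1 + U(N(0, 3))*9 = -1 + (51*(-2 + 51/7)/7)*9 = -1 + ((51/7)*(37/7))*9 = -1 + (1887/49)*9 = -1 + 16983/49 = 16934/49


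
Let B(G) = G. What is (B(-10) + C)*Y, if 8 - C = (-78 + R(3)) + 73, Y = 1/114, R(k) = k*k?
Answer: -1/19 ≈ -0.052632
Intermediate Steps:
R(k) = k**2
Y = 1/114 ≈ 0.0087719
C = 4 (C = 8 - ((-78 + 3**2) + 73) = 8 - ((-78 + 9) + 73) = 8 - (-69 + 73) = 8 - 1*4 = 8 - 4 = 4)
(B(-10) + C)*Y = (-10 + 4)*(1/114) = -6*1/114 = -1/19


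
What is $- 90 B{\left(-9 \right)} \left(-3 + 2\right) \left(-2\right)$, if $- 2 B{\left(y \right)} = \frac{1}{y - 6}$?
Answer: $-6$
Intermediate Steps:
$B{\left(y \right)} = - \frac{1}{2 \left(-6 + y\right)}$ ($B{\left(y \right)} = - \frac{1}{2 \left(y - 6\right)} = - \frac{1}{2 \left(-6 + y\right)}$)
$- 90 B{\left(-9 \right)} \left(-3 + 2\right) \left(-2\right) = - 90 \left(- \frac{1}{-12 + 2 \left(-9\right)}\right) \left(-3 + 2\right) \left(-2\right) = - 90 \left(- \frac{1}{-12 - 18}\right) \left(\left(-1\right) \left(-2\right)\right) = - 90 \left(- \frac{1}{-30}\right) 2 = - 90 \left(\left(-1\right) \left(- \frac{1}{30}\right)\right) 2 = \left(-90\right) \frac{1}{30} \cdot 2 = \left(-3\right) 2 = -6$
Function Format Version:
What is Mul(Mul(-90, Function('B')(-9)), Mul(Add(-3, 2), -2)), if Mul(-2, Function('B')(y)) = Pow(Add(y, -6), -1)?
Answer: -6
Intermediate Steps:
Function('B')(y) = Mul(Rational(-1, 2), Pow(Add(-6, y), -1)) (Function('B')(y) = Mul(Rational(-1, 2), Pow(Add(y, -6), -1)) = Mul(Rational(-1, 2), Pow(Add(-6, y), -1)))
Mul(Mul(-90, Function('B')(-9)), Mul(Add(-3, 2), -2)) = Mul(Mul(-90, Mul(-1, Pow(Add(-12, Mul(2, -9)), -1))), Mul(Add(-3, 2), -2)) = Mul(Mul(-90, Mul(-1, Pow(Add(-12, -18), -1))), Mul(-1, -2)) = Mul(Mul(-90, Mul(-1, Pow(-30, -1))), 2) = Mul(Mul(-90, Mul(-1, Rational(-1, 30))), 2) = Mul(Mul(-90, Rational(1, 30)), 2) = Mul(-3, 2) = -6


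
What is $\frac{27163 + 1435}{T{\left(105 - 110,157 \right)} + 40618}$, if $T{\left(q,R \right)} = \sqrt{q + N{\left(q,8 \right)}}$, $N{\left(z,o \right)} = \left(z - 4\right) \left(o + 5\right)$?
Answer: $\frac{580796782}{824911023} - \frac{14299 i \sqrt{122}}{824911023} \approx 0.70407 - 0.00019146 i$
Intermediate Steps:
$N{\left(z,o \right)} = \left(-4 + z\right) \left(5 + o\right)$
$T{\left(q,R \right)} = \sqrt{-52 + 14 q}$ ($T{\left(q,R \right)} = \sqrt{q + \left(-20 - 32 + 5 q + 8 q\right)} = \sqrt{q + \left(-52 + 13 q\right)} = \sqrt{-52 + 14 q}$)
$\frac{27163 + 1435}{T{\left(105 - 110,157 \right)} + 40618} = \frac{27163 + 1435}{\sqrt{-52 + 14 \left(105 - 110\right)} + 40618} = \frac{28598}{\sqrt{-52 + 14 \left(-5\right)} + 40618} = \frac{28598}{\sqrt{-52 - 70} + 40618} = \frac{28598}{\sqrt{-122} + 40618} = \frac{28598}{i \sqrt{122} + 40618} = \frac{28598}{40618 + i \sqrt{122}}$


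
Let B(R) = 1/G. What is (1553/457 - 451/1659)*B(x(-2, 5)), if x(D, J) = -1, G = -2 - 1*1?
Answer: -2370320/2274489 ≈ -1.0421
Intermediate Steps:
G = -3 (G = -2 - 1 = -3)
B(R) = -1/3 (B(R) = 1/(-3) = -1/3)
(1553/457 - 451/1659)*B(x(-2, 5)) = (1553/457 - 451/1659)*(-1/3) = (2370320/758163)*(-1/3) = -2370320/2274489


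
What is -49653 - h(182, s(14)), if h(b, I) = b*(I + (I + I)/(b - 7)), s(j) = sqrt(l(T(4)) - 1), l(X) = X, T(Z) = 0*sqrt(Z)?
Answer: -49653 - 4602*I/25 ≈ -49653.0 - 184.08*I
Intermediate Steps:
T(Z) = 0
s(j) = I (s(j) = sqrt(0 - 1) = sqrt(-1) = I)
h(b, I) = b*(I + 2*I/(-7 + b)) (h(b, I) = b*(I + (2*I)/(-7 + b)) = b*(I + 2*I/(-7 + b)))
-49653 - h(182, s(14)) = -49653 - I*182*(-5 + 182)/(-7 + 182) = -49653 - I*182*177/175 = -49653 - 4602*I/25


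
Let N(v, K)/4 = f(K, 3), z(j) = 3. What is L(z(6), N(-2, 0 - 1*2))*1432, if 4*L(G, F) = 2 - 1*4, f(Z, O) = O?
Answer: -716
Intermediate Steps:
N(v, K) = 12 (N(v, K) = 4*3 = 12)
L(G, F) = -1/2 (L(G, F) = (2 - 1*4)/4 = (2 - 4)/4 = (1/4)*(-2) = -1/2)
L(z(6), N(-2, 0 - 1*2))*1432 = -1/2*1432 = -716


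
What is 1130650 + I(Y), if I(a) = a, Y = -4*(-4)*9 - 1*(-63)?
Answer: 1130857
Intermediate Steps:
Y = 207 (Y = 16*9 + 63 = 144 + 63 = 207)
1130650 + I(Y) = 1130650 + 207 = 1130857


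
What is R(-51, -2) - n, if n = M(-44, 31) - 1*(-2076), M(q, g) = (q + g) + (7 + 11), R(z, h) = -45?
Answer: -2126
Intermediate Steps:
M(q, g) = 18 + g + q (M(q, g) = (g + q) + 18 = 18 + g + q)
n = 2081 (n = (18 + 31 - 44) - 1*(-2076) = 5 + 2076 = 2081)
R(-51, -2) - n = -45 - 1*2081 = -45 - 2081 = -2126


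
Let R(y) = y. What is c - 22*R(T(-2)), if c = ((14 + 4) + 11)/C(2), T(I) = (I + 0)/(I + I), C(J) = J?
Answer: 7/2 ≈ 3.5000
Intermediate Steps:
T(I) = ½ (T(I) = I/((2*I)) = I*(1/(2*I)) = ½)
c = 29/2 (c = ((14 + 4) + 11)/2 = (18 + 11)*(½) = 29*(½) = 29/2 ≈ 14.500)
c - 22*R(T(-2)) = 29/2 - 22*½ = 29/2 - 11 = 7/2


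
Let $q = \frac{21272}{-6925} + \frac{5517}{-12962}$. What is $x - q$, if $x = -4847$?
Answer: $- \frac{434761754061}{89761850} \approx -4843.5$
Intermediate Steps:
$q = - \frac{313932889}{89761850}$ ($q = 21272 \left(- \frac{1}{6925}\right) + 5517 \left(- \frac{1}{12962}\right) = - \frac{21272}{6925} - \frac{5517}{12962} = - \frac{313932889}{89761850} \approx -3.4974$)
$x - q = -4847 - - \frac{313932889}{89761850} = -4847 + \frac{313932889}{89761850} = - \frac{434761754061}{89761850}$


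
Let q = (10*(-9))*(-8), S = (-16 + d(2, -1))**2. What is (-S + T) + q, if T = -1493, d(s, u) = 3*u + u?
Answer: -1173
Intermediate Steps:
d(s, u) = 4*u
S = 400 (S = (-16 + 4*(-1))**2 = (-16 - 4)**2 = (-20)**2 = 400)
q = 720 (q = -90*(-8) = 720)
(-S + T) + q = (-1*400 - 1493) + 720 = (-400 - 1493) + 720 = -1893 + 720 = -1173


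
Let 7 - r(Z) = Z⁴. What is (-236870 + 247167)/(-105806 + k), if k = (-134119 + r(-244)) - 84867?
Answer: -1471/506408583 ≈ -2.9048e-6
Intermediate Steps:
r(Z) = 7 - Z⁴
k = -3544754275 (k = (-134119 + (7 - 1*(-244)⁴)) - 84867 = (-134119 + (7 - 1*3544535296)) - 84867 = (-134119 + (7 - 3544535296)) - 84867 = (-134119 - 3544535289) - 84867 = -3544669408 - 84867 = -3544754275)
(-236870 + 247167)/(-105806 + k) = (-236870 + 247167)/(-105806 - 3544754275) = 10297/(-3544860081) = 10297*(-1/3544860081) = -1471/506408583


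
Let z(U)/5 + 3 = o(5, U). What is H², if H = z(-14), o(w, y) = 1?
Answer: 100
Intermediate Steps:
z(U) = -10 (z(U) = -15 + 5*1 = -15 + 5 = -10)
H = -10
H² = (-10)² = 100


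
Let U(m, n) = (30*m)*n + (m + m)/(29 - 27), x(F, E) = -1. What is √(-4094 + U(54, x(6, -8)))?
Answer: 2*I*√1415 ≈ 75.233*I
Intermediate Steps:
U(m, n) = m + 30*m*n (U(m, n) = 30*m*n + (2*m)/2 = 30*m*n + (2*m)*(½) = 30*m*n + m = m + 30*m*n)
√(-4094 + U(54, x(6, -8))) = √(-4094 + 54*(1 + 30*(-1))) = √(-4094 + 54*(1 - 30)) = √(-4094 + 54*(-29)) = √(-4094 - 1566) = √(-5660) = 2*I*√1415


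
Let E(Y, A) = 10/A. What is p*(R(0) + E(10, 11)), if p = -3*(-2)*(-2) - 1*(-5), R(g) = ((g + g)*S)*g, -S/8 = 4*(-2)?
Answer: -70/11 ≈ -6.3636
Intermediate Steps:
S = 64 (S = -32*(-2) = -8*(-8) = 64)
R(g) = 128*g**2 (R(g) = ((g + g)*64)*g = ((2*g)*64)*g = (128*g)*g = 128*g**2)
p = -7 (p = 6*(-2) + 5 = -12 + 5 = -7)
p*(R(0) + E(10, 11)) = -7*(128*0**2 + 10/11) = -7*(128*0 + 10*(1/11)) = -7*(0 + 10/11) = -7*10/11 = -70/11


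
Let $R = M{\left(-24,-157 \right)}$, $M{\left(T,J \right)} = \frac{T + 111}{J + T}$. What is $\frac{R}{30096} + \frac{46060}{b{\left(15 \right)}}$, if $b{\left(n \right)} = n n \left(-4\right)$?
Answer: $- \frac{1393923427}{27236880} \approx -51.178$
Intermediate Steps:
$b{\left(n \right)} = - 4 n^{2}$ ($b{\left(n \right)} = n \left(- 4 n\right) = - 4 n^{2}$)
$M{\left(T,J \right)} = \frac{111 + T}{J + T}$
$R = - \frac{87}{181}$ ($R = \frac{111 - 24}{-157 - 24} = \frac{1}{-181} \cdot 87 = \left(- \frac{1}{181}\right) 87 = - \frac{87}{181} \approx -0.48066$)
$\frac{R}{30096} + \frac{46060}{b{\left(15 \right)}} = - \frac{87}{181 \cdot 30096} + \frac{46060}{\left(-4\right) 15^{2}} = \left(- \frac{87}{181}\right) \frac{1}{30096} + \frac{46060}{\left(-4\right) 225} = - \frac{29}{1815792} + \frac{46060}{-900} = - \frac{29}{1815792} + 46060 \left(- \frac{1}{900}\right) = - \frac{29}{1815792} - \frac{2303}{45} = - \frac{1393923427}{27236880}$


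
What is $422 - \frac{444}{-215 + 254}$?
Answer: $\frac{5338}{13} \approx 410.62$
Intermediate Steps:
$422 - \frac{444}{-215 + 254} = 422 - \frac{444}{39} = 422 - \frac{148}{13} = \frac{5338}{13}$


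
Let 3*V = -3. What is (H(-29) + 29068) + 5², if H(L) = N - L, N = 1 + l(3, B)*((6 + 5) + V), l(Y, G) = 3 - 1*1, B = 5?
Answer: 29143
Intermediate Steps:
V = -1 (V = (⅓)*(-3) = -1)
l(Y, G) = 2 (l(Y, G) = 3 - 1 = 2)
N = 21 (N = 1 + 2*((6 + 5) - 1) = 1 + 2*(11 - 1) = 1 + 2*10 = 1 + 20 = 21)
H(L) = 21 - L
(H(-29) + 29068) + 5² = ((21 - 1*(-29)) + 29068) + 5² = ((21 + 29) + 29068) + 25 = (50 + 29068) + 25 = 29118 + 25 = 29143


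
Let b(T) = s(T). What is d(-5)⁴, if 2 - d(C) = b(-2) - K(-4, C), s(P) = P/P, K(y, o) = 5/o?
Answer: 0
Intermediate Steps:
s(P) = 1
b(T) = 1
d(C) = 1 + 5/C (d(C) = 2 - (1 - 5/C) = 2 + (-1 + 5/C) = 1 + 5/C)
d(-5)⁴ = ((5 - 5)/(-5))⁴ = (-⅕*0)⁴ = 0⁴ = 0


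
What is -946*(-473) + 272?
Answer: 447730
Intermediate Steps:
-946*(-473) + 272 = 447458 + 272 = 447730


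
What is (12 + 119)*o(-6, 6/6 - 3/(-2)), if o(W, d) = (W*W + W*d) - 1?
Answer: 2620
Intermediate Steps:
o(W, d) = -1 + W² + W*d (o(W, d) = (W² + W*d) - 1 = -1 + W² + W*d)
(12 + 119)*o(-6, 6/6 - 3/(-2)) = (12 + 119)*(-1 + (-6)² - 6*(6/6 - 3/(-2))) = 131*(-1 + 36 - 6*(6*(⅙) - 3*(-½))) = 131*(-1 + 36 - 6*(1 + 3/2)) = 131*(-1 + 36 - 6*5/2) = 131*(-1 + 36 - 15) = 131*20 = 2620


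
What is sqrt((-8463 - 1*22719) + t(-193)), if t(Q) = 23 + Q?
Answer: 2*I*sqrt(7838) ≈ 177.06*I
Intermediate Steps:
sqrt((-8463 - 1*22719) + t(-193)) = sqrt((-8463 - 1*22719) + (23 - 193)) = sqrt((-8463 - 22719) - 170) = sqrt(-31182 - 170) = sqrt(-31352) = 2*I*sqrt(7838)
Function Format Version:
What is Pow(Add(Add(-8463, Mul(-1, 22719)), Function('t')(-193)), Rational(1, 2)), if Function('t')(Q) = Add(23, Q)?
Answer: Mul(2, I, Pow(7838, Rational(1, 2))) ≈ Mul(177.06, I)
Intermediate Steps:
Pow(Add(Add(-8463, Mul(-1, 22719)), Function('t')(-193)), Rational(1, 2)) = Pow(Add(Add(-8463, Mul(-1, 22719)), Add(23, -193)), Rational(1, 2)) = Pow(Add(Add(-8463, -22719), -170), Rational(1, 2)) = Pow(Add(-31182, -170), Rational(1, 2)) = Pow(-31352, Rational(1, 2)) = Mul(2, I, Pow(7838, Rational(1, 2)))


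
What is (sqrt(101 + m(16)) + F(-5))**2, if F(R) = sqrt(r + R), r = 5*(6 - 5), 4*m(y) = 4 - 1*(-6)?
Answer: 207/2 ≈ 103.50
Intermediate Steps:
m(y) = 5/2 (m(y) = (4 - 1*(-6))/4 = (4 + 6)/4 = (1/4)*10 = 5/2)
r = 5 (r = 5*1 = 5)
F(R) = sqrt(5 + R)
(sqrt(101 + m(16)) + F(-5))**2 = (sqrt(101 + 5/2) + sqrt(5 - 5))**2 = (sqrt(207/2) + sqrt(0))**2 = (3*sqrt(46)/2 + 0)**2 = (3*sqrt(46)/2)**2 = 207/2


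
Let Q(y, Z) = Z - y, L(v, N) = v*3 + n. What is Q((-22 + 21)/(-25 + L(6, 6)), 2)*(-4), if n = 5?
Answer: -6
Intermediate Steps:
L(v, N) = 5 + 3*v (L(v, N) = v*3 + 5 = 3*v + 5 = 5 + 3*v)
Q((-22 + 21)/(-25 + L(6, 6)), 2)*(-4) = (2 - (-22 + 21)/(-25 + (5 + 3*6)))*(-4) = (2 - (-1)/(-25 + (5 + 18)))*(-4) = (2 - (-1)/(-25 + 23))*(-4) = (2 - (-1)/(-2))*(-4) = (2 - (-1)*(-1)/2)*(-4) = (2 - 1*½)*(-4) = (2 - ½)*(-4) = (3/2)*(-4) = -6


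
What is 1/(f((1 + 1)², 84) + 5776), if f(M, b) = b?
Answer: 1/5860 ≈ 0.00017065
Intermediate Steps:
1/(f((1 + 1)², 84) + 5776) = 1/(84 + 5776) = 1/5860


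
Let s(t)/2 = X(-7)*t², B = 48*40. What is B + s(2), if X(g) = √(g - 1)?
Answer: 1920 + 16*I*√2 ≈ 1920.0 + 22.627*I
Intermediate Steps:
B = 1920
X(g) = √(-1 + g)
s(t) = 4*I*√2*t² (s(t) = 2*(√(-1 - 7)*t²) = 2*(√(-8)*t²) = 2*((2*I*√2)*t²) = 2*(2*I*√2*t²) = 4*I*√2*t²)
B + s(2) = 1920 + 4*I*√2*2² = 1920 + 4*I*√2*4 = 1920 + 16*I*√2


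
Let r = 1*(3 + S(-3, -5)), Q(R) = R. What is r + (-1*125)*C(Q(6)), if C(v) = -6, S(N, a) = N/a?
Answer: 3768/5 ≈ 753.60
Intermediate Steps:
r = 18/5 (r = 1*(3 - 3/(-5)) = 1*(3 - 3*(-⅕)) = 1*(3 + ⅗) = 1*(18/5) = 18/5 ≈ 3.6000)
r + (-1*125)*C(Q(6)) = 18/5 - 1*125*(-6) = 18/5 - 125*(-6) = 18/5 + 750 = 3768/5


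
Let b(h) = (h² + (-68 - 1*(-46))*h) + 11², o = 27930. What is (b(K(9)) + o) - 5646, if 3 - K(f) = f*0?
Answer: 22348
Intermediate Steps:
K(f) = 3 (K(f) = 3 - f*0 = 3 - 1*0 = 3 + 0 = 3)
b(h) = 121 + h² - 22*h (b(h) = (h² + (-68 + 46)*h) + 121 = (h² - 22*h) + 121 = 121 + h² - 22*h)
(b(K(9)) + o) - 5646 = ((121 + 3² - 22*3) + 27930) - 5646 = ((121 + 9 - 66) + 27930) - 5646 = (64 + 27930) - 5646 = 27994 - 5646 = 22348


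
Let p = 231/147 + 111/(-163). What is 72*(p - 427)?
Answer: -35005752/1141 ≈ -30680.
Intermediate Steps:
p = 1016/1141 (p = 231*(1/147) + 111*(-1/163) = 11/7 - 111/163 = 1016/1141 ≈ 0.89045)
72*(p - 427) = 72*(1016/1141 - 427) = 72*(-486191/1141) = -35005752/1141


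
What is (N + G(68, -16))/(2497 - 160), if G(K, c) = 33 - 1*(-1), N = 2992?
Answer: 3026/2337 ≈ 1.2948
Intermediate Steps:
G(K, c) = 34 (G(K, c) = 33 + 1 = 34)
(N + G(68, -16))/(2497 - 160) = (2992 + 34)/(2497 - 160) = 3026/2337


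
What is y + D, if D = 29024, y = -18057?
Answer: 10967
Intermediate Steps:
y + D = -18057 + 29024 = 10967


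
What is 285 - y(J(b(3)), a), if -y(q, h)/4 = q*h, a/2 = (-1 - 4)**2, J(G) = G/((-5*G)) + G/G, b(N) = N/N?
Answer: 445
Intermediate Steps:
b(N) = 1
J(G) = 4/5 (J(G) = G*(-1/(5*G)) + 1 = -1/5 + 1 = 4/5)
a = 50 (a = 2*(-1 - 4)**2 = 2*(-5)**2 = 2*25 = 50)
y(q, h) = -4*h*q (y(q, h) = -4*q*h = -4*h*q)
285 - y(J(b(3)), a) = 285 - (-4)*50*4/5 = 285 - 1*(-160) = 285 + 160 = 445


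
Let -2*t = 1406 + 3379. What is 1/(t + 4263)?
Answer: 2/3741 ≈ 0.00053462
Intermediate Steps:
t = -4785/2 (t = -(1406 + 3379)/2 = -1/2*4785 = -4785/2 ≈ -2392.5)
1/(t + 4263) = 1/(-4785/2 + 4263) = 1/(3741/2) = 2/3741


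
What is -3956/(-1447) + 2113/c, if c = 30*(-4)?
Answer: -2582791/173640 ≈ -14.874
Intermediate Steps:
c = -120
-3956/(-1447) + 2113/c = -3956/(-1447) + 2113/(-120) = -3956*(-1/1447) + 2113*(-1/120) = 3956/1447 - 2113/120 = -2582791/173640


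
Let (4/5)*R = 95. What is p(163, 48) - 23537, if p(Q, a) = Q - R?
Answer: -93971/4 ≈ -23493.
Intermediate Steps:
R = 475/4 (R = (5/4)*95 = 475/4 ≈ 118.75)
p(Q, a) = -475/4 + Q (p(Q, a) = Q - 1*475/4 = Q - 475/4 = -475/4 + Q)
p(163, 48) - 23537 = (-475/4 + 163) - 23537 = 177/4 - 23537 = -93971/4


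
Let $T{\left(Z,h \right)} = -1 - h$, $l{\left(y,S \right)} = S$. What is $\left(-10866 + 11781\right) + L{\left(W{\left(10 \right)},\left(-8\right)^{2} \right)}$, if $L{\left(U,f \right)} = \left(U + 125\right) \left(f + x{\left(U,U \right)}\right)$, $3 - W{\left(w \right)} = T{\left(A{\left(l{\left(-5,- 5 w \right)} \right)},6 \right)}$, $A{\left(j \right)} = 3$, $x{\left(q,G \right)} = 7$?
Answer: $10500$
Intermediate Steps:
$W{\left(w \right)} = 10$ ($W{\left(w \right)} = 3 - \left(-1 - 6\right) = 3 - -7 = 3 + 7 = 10$)
$L{\left(U,f \right)} = \left(7 + f\right) \left(125 + U\right)$ ($L{\left(U,f \right)} = \left(U + 125\right) \left(f + 7\right) = \left(125 + U\right) \left(7 + f\right) = \left(7 + f\right) \left(125 + U\right)$)
$\left(-10866 + 11781\right) + L{\left(W{\left(10 \right)},\left(-8\right)^{2} \right)} = \left(-10866 + 11781\right) + \left(875 + 7 \cdot 10 + 125 \left(-8\right)^{2} + 10 \left(-8\right)^{2}\right) = 915 + \left(875 + 70 + 125 \cdot 64 + 10 \cdot 64\right) = 915 + \left(875 + 70 + 8000 + 640\right) = 915 + 9585 = 10500$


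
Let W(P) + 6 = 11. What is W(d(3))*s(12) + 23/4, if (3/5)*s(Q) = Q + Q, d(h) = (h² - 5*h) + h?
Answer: 823/4 ≈ 205.75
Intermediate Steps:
d(h) = h² - 4*h
W(P) = 5 (W(P) = -6 + 11 = 5)
s(Q) = 10*Q/3 (s(Q) = 5*(Q + Q)/3 = 5*(2*Q)/3 = 10*Q/3)
W(d(3))*s(12) + 23/4 = 5*((10/3)*12) + 23/4 = 5*40 + 23*(¼) = 200 + 23/4 = 823/4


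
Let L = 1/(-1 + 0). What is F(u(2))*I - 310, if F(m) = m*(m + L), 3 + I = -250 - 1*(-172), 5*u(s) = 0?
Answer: -310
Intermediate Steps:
L = -1 (L = 1/(-1) = -1)
u(s) = 0 (u(s) = (⅕)*0 = 0)
I = -81 (I = -3 + (-250 - 1*(-172)) = -3 + (-250 + 172) = -3 - 78 = -81)
F(m) = m*(-1 + m) (F(m) = m*(m - 1) = m*(-1 + m))
F(u(2))*I - 310 = (0*(-1 + 0))*(-81) - 310 = (0*(-1))*(-81) - 310 = 0*(-81) - 310 = 0 - 310 = -310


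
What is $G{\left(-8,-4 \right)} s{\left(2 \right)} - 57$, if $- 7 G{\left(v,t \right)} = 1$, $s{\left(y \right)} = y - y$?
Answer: $-57$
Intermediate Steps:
$s{\left(y \right)} = 0$
$G{\left(v,t \right)} = - \frac{1}{7}$ ($G{\left(v,t \right)} = \left(- \frac{1}{7}\right) 1 = - \frac{1}{7}$)
$G{\left(-8,-4 \right)} s{\left(2 \right)} - 57 = \left(- \frac{1}{7}\right) 0 - 57 = 0 - 57 = -57$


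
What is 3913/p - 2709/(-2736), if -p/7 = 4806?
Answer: 638335/730512 ≈ 0.87382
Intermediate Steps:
p = -33642 (p = -7*4806 = -33642)
3913/p - 2709/(-2736) = 3913/(-33642) - 2709/(-2736) = 3913*(-1/33642) - 2709*(-1/2736) = -559/4806 + 301/304 = 638335/730512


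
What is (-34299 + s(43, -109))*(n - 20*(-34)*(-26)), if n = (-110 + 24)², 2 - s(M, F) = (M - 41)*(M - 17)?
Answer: 353245116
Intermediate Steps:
s(M, F) = 2 - (-41 + M)*(-17 + M) (s(M, F) = 2 - (M - 41)*(M - 17) = 2 - (-41 + M)*(-17 + M))
n = 7396 (n = (-86)² = 7396)
(-34299 + s(43, -109))*(n - 20*(-34)*(-26)) = (-34299 + (-695 - 1*43² + 58*43))*(7396 - 20*(-34)*(-26)) = (-34299 + (-695 - 1*1849 + 2494))*(7396 + 680*(-26)) = (-34299 + (-695 - 1849 + 2494))*(7396 - 17680) = (-34299 - 50)*(-10284) = -34349*(-10284) = 353245116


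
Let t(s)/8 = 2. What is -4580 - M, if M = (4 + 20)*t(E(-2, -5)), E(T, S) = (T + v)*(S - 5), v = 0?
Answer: -4964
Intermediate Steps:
E(T, S) = T*(-5 + S) (E(T, S) = (T + 0)*(S - 5) = T*(-5 + S))
t(s) = 16 (t(s) = 8*2 = 16)
M = 384 (M = (4 + 20)*16 = 24*16 = 384)
-4580 - M = -4580 - 1*384 = -4580 - 384 = -4964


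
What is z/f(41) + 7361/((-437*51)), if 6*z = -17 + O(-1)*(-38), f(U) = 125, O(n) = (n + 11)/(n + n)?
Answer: -10883/109250 ≈ -0.099616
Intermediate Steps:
O(n) = (11 + n)/(2*n) (O(n) = (11 + n)/((2*n)) = (11 + n)*(1/(2*n)) = (11 + n)/(2*n))
z = 173/6 (z = (-17 + ((½)*(11 - 1)/(-1))*(-38))/6 = (-17 + ((½)*(-1)*10)*(-38))/6 = (-17 - 5*(-38))/6 = (-17 + 190)/6 = (⅙)*173 = 173/6 ≈ 28.833)
z/f(41) + 7361/((-437*51)) = (173/6)/125 + 7361/((-437*51)) = (173/6)*(1/125) + 7361/(-22287) = 173/750 + 7361*(-1/22287) = 173/750 - 433/1311 = -10883/109250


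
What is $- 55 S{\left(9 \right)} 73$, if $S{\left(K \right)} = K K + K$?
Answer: $-361350$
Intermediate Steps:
$S{\left(K \right)} = K + K^{2}$ ($S{\left(K \right)} = K^{2} + K = K + K^{2}$)
$- 55 S{\left(9 \right)} 73 = - 55 \cdot 9 \left(1 + 9\right) 73 = - 55 \cdot 9 \cdot 10 \cdot 73 = \left(-55\right) 90 \cdot 73 = \left(-4950\right) 73 = -361350$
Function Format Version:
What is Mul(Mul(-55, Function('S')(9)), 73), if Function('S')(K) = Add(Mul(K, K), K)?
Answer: -361350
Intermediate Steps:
Function('S')(K) = Add(K, Pow(K, 2)) (Function('S')(K) = Add(Pow(K, 2), K) = Add(K, Pow(K, 2)))
Mul(Mul(-55, Function('S')(9)), 73) = Mul(Mul(-55, Mul(9, Add(1, 9))), 73) = Mul(Mul(-55, Mul(9, 10)), 73) = Mul(Mul(-55, 90), 73) = Mul(-4950, 73) = -361350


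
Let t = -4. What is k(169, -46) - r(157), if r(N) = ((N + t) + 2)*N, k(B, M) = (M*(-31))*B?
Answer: 216659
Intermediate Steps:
k(B, M) = -31*B*M (k(B, M) = (-31*M)*B = -31*B*M)
r(N) = N*(-2 + N) (r(N) = ((N - 4) + 2)*N = ((-4 + N) + 2)*N = (-2 + N)*N = N*(-2 + N))
k(169, -46) - r(157) = -31*169*(-46) - 157*(-2 + 157) = 240994 - 157*155 = 240994 - 1*24335 = 240994 - 24335 = 216659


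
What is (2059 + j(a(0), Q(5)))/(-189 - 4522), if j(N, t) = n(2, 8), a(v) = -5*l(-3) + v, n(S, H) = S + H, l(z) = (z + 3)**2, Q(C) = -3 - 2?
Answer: -2069/4711 ≈ -0.43918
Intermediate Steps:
Q(C) = -5
l(z) = (3 + z)**2
n(S, H) = H + S
a(v) = v (a(v) = -5*(3 - 3)**2 + v = -5*0**2 + v = -5*0 + v = 0 + v = v)
j(N, t) = 10 (j(N, t) = 8 + 2 = 10)
(2059 + j(a(0), Q(5)))/(-189 - 4522) = (2059 + 10)/(-189 - 4522) = 2069/(-4711) = 2069*(-1/4711) = -2069/4711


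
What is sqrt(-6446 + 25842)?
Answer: 2*sqrt(4849) ≈ 139.27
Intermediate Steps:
sqrt(-6446 + 25842) = sqrt(19396) = 2*sqrt(4849)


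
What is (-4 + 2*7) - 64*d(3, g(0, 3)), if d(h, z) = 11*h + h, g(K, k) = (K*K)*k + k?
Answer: -2294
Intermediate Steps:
g(K, k) = k + k*K² (g(K, k) = K²*k + k = k*K² + k = k + k*K²)
d(h, z) = 12*h
(-4 + 2*7) - 64*d(3, g(0, 3)) = (-4 + 2*7) - 768*3 = (-4 + 14) - 64*36 = 10 - 2304 = -2294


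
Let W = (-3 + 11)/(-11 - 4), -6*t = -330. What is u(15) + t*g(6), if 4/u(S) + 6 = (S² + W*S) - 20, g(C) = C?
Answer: 63034/191 ≈ 330.02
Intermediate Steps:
t = 55 (t = -⅙*(-330) = 55)
W = -8/15 (W = 8/(-15) = 8*(-1/15) = -8/15 ≈ -0.53333)
u(S) = 4/(-26 + S² - 8*S/15) (u(S) = 4/(-6 + ((S² - 8*S/15) - 20)) = 4/(-6 + (-20 + S² - 8*S/15)) = 4/(-26 + S² - 8*S/15))
u(15) + t*g(6) = 60/(-390 - 8*15 + 15*15²) + 55*6 = 60/(-390 - 120 + 15*225) + 330 = 60/(-390 - 120 + 3375) + 330 = 60/2865 + 330 = 60*(1/2865) + 330 = 4/191 + 330 = 63034/191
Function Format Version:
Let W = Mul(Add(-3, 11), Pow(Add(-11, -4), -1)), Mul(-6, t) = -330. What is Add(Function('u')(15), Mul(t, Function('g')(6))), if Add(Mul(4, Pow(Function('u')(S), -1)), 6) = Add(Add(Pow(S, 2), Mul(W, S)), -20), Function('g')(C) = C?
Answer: Rational(63034, 191) ≈ 330.02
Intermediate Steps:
t = 55 (t = Mul(Rational(-1, 6), -330) = 55)
W = Rational(-8, 15) (W = Mul(8, Pow(-15, -1)) = Mul(8, Rational(-1, 15)) = Rational(-8, 15) ≈ -0.53333)
Function('u')(S) = Mul(4, Pow(Add(-26, Pow(S, 2), Mul(Rational(-8, 15), S)), -1)) (Function('u')(S) = Mul(4, Pow(Add(-6, Add(Add(Pow(S, 2), Mul(Rational(-8, 15), S)), -20)), -1)) = Mul(4, Pow(Add(-6, Add(-20, Pow(S, 2), Mul(Rational(-8, 15), S))), -1)) = Mul(4, Pow(Add(-26, Pow(S, 2), Mul(Rational(-8, 15), S)), -1)))
Add(Function('u')(15), Mul(t, Function('g')(6))) = Add(Mul(60, Pow(Add(-390, Mul(-8, 15), Mul(15, Pow(15, 2))), -1)), Mul(55, 6)) = Add(Mul(60, Pow(Add(-390, -120, Mul(15, 225)), -1)), 330) = Add(Mul(60, Pow(Add(-390, -120, 3375), -1)), 330) = Add(Mul(60, Pow(2865, -1)), 330) = Add(Mul(60, Rational(1, 2865)), 330) = Add(Rational(4, 191), 330) = Rational(63034, 191)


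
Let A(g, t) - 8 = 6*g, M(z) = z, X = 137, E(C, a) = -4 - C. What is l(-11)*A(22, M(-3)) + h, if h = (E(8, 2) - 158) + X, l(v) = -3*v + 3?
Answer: 5007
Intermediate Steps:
l(v) = 3 - 3*v
h = -33 (h = ((-4 - 1*8) - 158) + 137 = ((-4 - 8) - 158) + 137 = (-12 - 158) + 137 = -170 + 137 = -33)
A(g, t) = 8 + 6*g
l(-11)*A(22, M(-3)) + h = (3 - 3*(-11))*(8 + 6*22) - 33 = (3 + 33)*(8 + 132) - 33 = 36*140 - 33 = 5040 - 33 = 5007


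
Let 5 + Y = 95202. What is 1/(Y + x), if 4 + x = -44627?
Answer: 1/50566 ≈ 1.9776e-5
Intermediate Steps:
Y = 95197 (Y = -5 + 95202 = 95197)
x = -44631 (x = -4 - 44627 = -44631)
1/(Y + x) = 1/(95197 - 44631) = 1/50566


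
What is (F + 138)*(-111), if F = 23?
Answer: -17871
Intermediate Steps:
(F + 138)*(-111) = (23 + 138)*(-111) = 161*(-111) = -17871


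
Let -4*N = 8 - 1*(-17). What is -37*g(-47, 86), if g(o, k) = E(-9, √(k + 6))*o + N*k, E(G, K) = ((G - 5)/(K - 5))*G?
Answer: 4856065/134 + 438228*√23/67 ≈ 67608.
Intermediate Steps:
N = -25/4 (N = -(8 - 1*(-17))/4 = -(8 + 17)/4 = -¼*25 = -25/4 ≈ -6.2500)
E(G, K) = G*(-5 + G)/(-5 + K) (E(G, K) = ((-5 + G)/(-5 + K))*G = G*(-5 + G)/(-5 + K))
g(o, k) = -25*k/4 + 126*o/(-5 + √(6 + k)) (g(o, k) = (-9*(-5 - 9)/(-5 + √(k + 6)))*o - 25*k/4 = (-9*(-14)/(-5 + √(6 + k)))*o - 25*k/4 = (126/(-5 + √(6 + k)))*o - 25*k/4 = 126*o/(-5 + √(6 + k)) - 25*k/4 = -25*k/4 + 126*o/(-5 + √(6 + k)))
-37*g(-47, 86) = -37*(504*(-47) - 25*86*(-5 + √(6 + 86)))/(4*(-5 + √(6 + 86))) = -37*(-23688 - 25*86*(-5 + √92))/(4*(-5 + √92)) = -37*(-23688 - 25*86*(-5 + 2*√23))/(4*(-5 + 2*√23)) = -37*(-23688 + (10750 - 4300*√23))/(4*(-5 + 2*√23)) = -37*(-12938 - 4300*√23)/(4*(-5 + 2*√23))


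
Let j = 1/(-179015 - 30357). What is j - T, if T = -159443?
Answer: 33382899795/209372 ≈ 1.5944e+5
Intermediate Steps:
j = -1/209372 (j = 1/(-209372) = -1/209372 ≈ -4.7762e-6)
j - T = -1/209372 - 1*(-159443) = -1/209372 + 159443 = 33382899795/209372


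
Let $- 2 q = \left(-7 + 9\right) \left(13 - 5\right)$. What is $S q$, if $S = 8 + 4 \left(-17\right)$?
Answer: $480$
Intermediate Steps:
$S = -60$ ($S = 8 - 68 = -60$)
$q = -8$ ($q = - \frac{\left(-7 + 9\right) \left(13 - 5\right)}{2} = - \frac{2 \cdot 8}{2} = \left(- \frac{1}{2}\right) 16 = -8$)
$S q = \left(-60\right) \left(-8\right) = 480$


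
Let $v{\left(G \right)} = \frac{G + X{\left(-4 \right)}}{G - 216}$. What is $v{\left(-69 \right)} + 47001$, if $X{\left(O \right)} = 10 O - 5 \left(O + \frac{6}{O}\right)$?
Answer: $\frac{26790733}{570} \approx 47001.0$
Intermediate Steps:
$X{\left(O \right)} = - \frac{30}{O} + 5 O$ ($X{\left(O \right)} = 10 O - \left(5 O + \frac{30}{O}\right) = - \frac{30}{O} + 5 O$)
$v{\left(G \right)} = \frac{- \frac{25}{2} + G}{-216 + G}$ ($v{\left(G \right)} = \frac{G + \left(- \frac{30}{-4} + 5 \left(-4\right)\right)}{G - 216} = \frac{G - \frac{25}{2}}{-216 + G} = \frac{- \frac{25}{2} + G}{-216 + G}$)
$v{\left(-69 \right)} + 47001 = \frac{- \frac{25}{2} - 69}{-216 - 69} + 47001 = \frac{1}{-285} \left(- \frac{163}{2}\right) + 47001 = \left(- \frac{1}{285}\right) \left(- \frac{163}{2}\right) + 47001 = \frac{163}{570} + 47001 = \frac{26790733}{570}$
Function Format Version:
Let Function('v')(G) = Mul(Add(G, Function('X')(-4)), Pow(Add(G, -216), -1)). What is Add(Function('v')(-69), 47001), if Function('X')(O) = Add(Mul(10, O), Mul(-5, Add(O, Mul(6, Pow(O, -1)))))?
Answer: Rational(26790733, 570) ≈ 47001.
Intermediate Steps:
Function('X')(O) = Add(Mul(-30, Pow(O, -1)), Mul(5, O)) (Function('X')(O) = Add(Mul(10, O), Add(Mul(-30, Pow(O, -1)), Mul(-5, O))) = Add(Mul(-30, Pow(O, -1)), Mul(5, O)))
Function('v')(G) = Mul(Pow(Add(-216, G), -1), Add(Rational(-25, 2), G)) (Function('v')(G) = Mul(Add(G, Add(Mul(-30, Pow(-4, -1)), Mul(5, -4))), Pow(Add(G, -216), -1)) = Mul(Add(G, Add(Mul(-30, Rational(-1, 4)), -20)), Pow(Add(-216, G), -1)) = Mul(Add(G, Add(Rational(15, 2), -20)), Pow(Add(-216, G), -1)) = Mul(Add(G, Rational(-25, 2)), Pow(Add(-216, G), -1)) = Mul(Add(Rational(-25, 2), G), Pow(Add(-216, G), -1)) = Mul(Pow(Add(-216, G), -1), Add(Rational(-25, 2), G)))
Add(Function('v')(-69), 47001) = Add(Mul(Pow(Add(-216, -69), -1), Add(Rational(-25, 2), -69)), 47001) = Add(Mul(Pow(-285, -1), Rational(-163, 2)), 47001) = Add(Mul(Rational(-1, 285), Rational(-163, 2)), 47001) = Add(Rational(163, 570), 47001) = Rational(26790733, 570)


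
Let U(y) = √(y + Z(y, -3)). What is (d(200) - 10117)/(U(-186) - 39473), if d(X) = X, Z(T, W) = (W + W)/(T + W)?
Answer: 24661585683/98161428643 + 59502*I*√20503/98161428643 ≈ 0.25124 + 8.6796e-5*I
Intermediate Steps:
Z(T, W) = 2*W/(T + W) (Z(T, W) = (2*W)/(T + W) = 2*W/(T + W))
U(y) = √(y - 6/(-3 + y)) (U(y) = √(y + 2*(-3)/(y - 3)) = √(y + 2*(-3)/(-3 + y)) = √(y - 6/(-3 + y)))
(d(200) - 10117)/(U(-186) - 39473) = (200 - 10117)/(√((-6 - 186*(-3 - 186))/(-3 - 186)) - 39473) = -9917/(√((-6 - 186*(-189))/(-189)) - 39473) = -9917/(√(-(-6 + 35154)/189) - 39473) = -9917/(√(-1/189*35148) - 39473) = -9917/(√(-11716/63) - 39473) = -9917/(2*I*√20503/21 - 39473) = -9917/(-39473 + 2*I*√20503/21)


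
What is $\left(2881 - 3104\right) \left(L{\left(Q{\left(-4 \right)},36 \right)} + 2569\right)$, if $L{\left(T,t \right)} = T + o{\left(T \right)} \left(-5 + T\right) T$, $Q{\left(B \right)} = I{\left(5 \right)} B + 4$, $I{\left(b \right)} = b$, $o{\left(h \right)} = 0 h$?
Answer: $-569319$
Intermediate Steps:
$o{\left(h \right)} = 0$
$Q{\left(B \right)} = 4 + 5 B$ ($Q{\left(B \right)} = 5 B + 4 = 4 + 5 B$)
$L{\left(T,t \right)} = T$ ($L{\left(T,t \right)} = T + 0 \left(-5 + T\right) T = T + 0 T \left(-5 + T\right) = T + 0 = T$)
$\left(2881 - 3104\right) \left(L{\left(Q{\left(-4 \right)},36 \right)} + 2569\right) = \left(2881 - 3104\right) \left(\left(4 + 5 \left(-4\right)\right) + 2569\right) = - 223 \left(\left(4 - 20\right) + 2569\right) = - 223 \left(-16 + 2569\right) = \left(-223\right) 2553 = -569319$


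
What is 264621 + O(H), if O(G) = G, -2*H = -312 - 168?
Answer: 264861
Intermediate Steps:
H = 240 (H = -(-312 - 168)/2 = -½*(-480) = 240)
264621 + O(H) = 264621 + 240 = 264861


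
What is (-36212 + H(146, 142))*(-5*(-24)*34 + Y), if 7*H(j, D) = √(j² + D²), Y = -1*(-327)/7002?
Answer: -172420341874/1167 + 9522829*√10370/8169 ≈ -1.4763e+8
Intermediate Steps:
Y = 109/2334 (Y = -(-327)/7002 = -1*(-109/2334) = 109/2334 ≈ 0.046701)
H(j, D) = √(D² + j²)/7 (H(j, D) = √(j² + D²)/7 = √(D² + j²)/7)
(-36212 + H(146, 142))*(-5*(-24)*34 + Y) = (-36212 + √(142² + 146²)/7)*(-5*(-24)*34 + 109/2334) = (-36212 + √(20164 + 21316)/7)*(120*34 + 109/2334) = (-36212 + √41480/7)*(4080 + 109/2334) = (-36212 + (2*√10370)/7)*(9522829/2334) = (-36212 + 2*√10370/7)*(9522829/2334) = -172420341874/1167 + 9522829*√10370/8169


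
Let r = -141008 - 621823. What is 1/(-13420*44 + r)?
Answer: -1/1353311 ≈ -7.3893e-7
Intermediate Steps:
r = -762831
1/(-13420*44 + r) = 1/(-13420*44 - 762831) = 1/(-590480 - 762831) = 1/(-1353311) = -1/1353311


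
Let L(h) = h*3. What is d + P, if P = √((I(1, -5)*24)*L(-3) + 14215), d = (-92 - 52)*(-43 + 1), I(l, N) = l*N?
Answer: 6048 + √15295 ≈ 6171.7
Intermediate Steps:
L(h) = 3*h
I(l, N) = N*l
d = 6048 (d = -144*(-42) = 6048)
P = √15295 (P = √((-5*1*24)*(3*(-3)) + 14215) = √(-5*24*(-9) + 14215) = √(-120*(-9) + 14215) = √(1080 + 14215) = √15295 ≈ 123.67)
d + P = 6048 + √15295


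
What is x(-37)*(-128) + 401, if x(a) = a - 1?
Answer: 5265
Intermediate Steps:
x(a) = -1 + a
x(-37)*(-128) + 401 = (-1 - 37)*(-128) + 401 = -38*(-128) + 401 = 4864 + 401 = 5265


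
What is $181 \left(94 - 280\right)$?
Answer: $-33666$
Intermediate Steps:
$181 \left(94 - 280\right) = 181 \left(-186\right) = -33666$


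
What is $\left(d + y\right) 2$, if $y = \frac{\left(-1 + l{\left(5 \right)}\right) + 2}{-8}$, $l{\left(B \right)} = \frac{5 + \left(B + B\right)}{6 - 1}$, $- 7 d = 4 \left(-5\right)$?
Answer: $\frac{33}{7} \approx 4.7143$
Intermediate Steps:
$d = \frac{20}{7}$ ($d = - \frac{4 \left(-5\right)}{7} = \left(- \frac{1}{7}\right) \left(-20\right) = \frac{20}{7} \approx 2.8571$)
$l{\left(B \right)} = 1 + \frac{2 B}{5}$ ($l{\left(B \right)} = \frac{5 + 2 B}{5} = \left(5 + 2 B\right) \frac{1}{5} = 1 + \frac{2 B}{5}$)
$y = - \frac{1}{2}$ ($y = \frac{\left(-1 + \left(1 + \frac{2}{5} \cdot 5\right)\right) + 2}{-8} = \left(\left(-1 + \left(1 + 2\right)\right) + 2\right) \left(- \frac{1}{8}\right) = \left(\left(-1 + 3\right) + 2\right) \left(- \frac{1}{8}\right) = \left(2 + 2\right) \left(- \frac{1}{8}\right) = 4 \left(- \frac{1}{8}\right) = - \frac{1}{2} \approx -0.5$)
$\left(d + y\right) 2 = \left(\frac{20}{7} - \frac{1}{2}\right) 2 = \frac{33}{14} \cdot 2 = \frac{33}{7}$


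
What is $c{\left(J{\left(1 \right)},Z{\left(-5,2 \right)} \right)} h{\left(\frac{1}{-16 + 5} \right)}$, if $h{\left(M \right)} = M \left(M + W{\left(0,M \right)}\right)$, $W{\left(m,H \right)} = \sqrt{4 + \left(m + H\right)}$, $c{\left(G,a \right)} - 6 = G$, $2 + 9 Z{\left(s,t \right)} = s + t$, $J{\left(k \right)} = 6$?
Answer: $\frac{12}{121} - \frac{12 \sqrt{473}}{121} \approx -2.0577$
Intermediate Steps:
$Z{\left(s,t \right)} = - \frac{2}{9} + \frac{s}{9} + \frac{t}{9}$ ($Z{\left(s,t \right)} = - \frac{2}{9} + \frac{s + t}{9} = - \frac{2}{9} + \left(\frac{s}{9} + \frac{t}{9}\right) = - \frac{2}{9} + \frac{s}{9} + \frac{t}{9}$)
$c{\left(G,a \right)} = 6 + G$
$W{\left(m,H \right)} = \sqrt{4 + H + m}$ ($W{\left(m,H \right)} = \sqrt{4 + \left(H + m\right)} = \sqrt{4 + H + m}$)
$h{\left(M \right)} = M \left(M + \sqrt{4 + M}\right)$ ($h{\left(M \right)} = M \left(M + \sqrt{4 + M + 0}\right) = M \left(M + \sqrt{4 + M}\right)$)
$c{\left(J{\left(1 \right)},Z{\left(-5,2 \right)} \right)} h{\left(\frac{1}{-16 + 5} \right)} = \left(6 + 6\right) \frac{\frac{1}{-16 + 5} + \sqrt{4 + \frac{1}{-16 + 5}}}{-16 + 5} = 12 \frac{\frac{1}{-11} + \sqrt{4 + \frac{1}{-11}}}{-11} = 12 \left(- \frac{- \frac{1}{11} + \sqrt{4 - \frac{1}{11}}}{11}\right) = 12 \left(- \frac{- \frac{1}{11} + \sqrt{\frac{43}{11}}}{11}\right) = 12 \left(- \frac{- \frac{1}{11} + \frac{\sqrt{473}}{11}}{11}\right) = 12 \left(\frac{1}{121} - \frac{\sqrt{473}}{121}\right) = \frac{12}{121} - \frac{12 \sqrt{473}}{121}$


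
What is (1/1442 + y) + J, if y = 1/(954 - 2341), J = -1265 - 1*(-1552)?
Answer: 574015443/2000054 ≈ 287.00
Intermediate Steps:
J = 287 (J = -1265 + 1552 = 287)
y = -1/1387 (y = 1/(-1387) = -1/1387 ≈ -0.00072098)
(1/1442 + y) + J = (1/1442 - 1/1387) + 287 = -55/2000054 + 287 = 574015443/2000054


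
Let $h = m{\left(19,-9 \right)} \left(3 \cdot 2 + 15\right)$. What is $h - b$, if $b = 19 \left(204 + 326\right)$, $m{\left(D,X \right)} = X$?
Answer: $-10259$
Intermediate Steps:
$b = 10070$ ($b = 19 \cdot 530 = 10070$)
$h = -189$ ($h = - 9 \left(3 \cdot 2 + 15\right) = - 9 \left(6 + 15\right) = \left(-9\right) 21 = -189$)
$h - b = -189 - 10070 = -10259$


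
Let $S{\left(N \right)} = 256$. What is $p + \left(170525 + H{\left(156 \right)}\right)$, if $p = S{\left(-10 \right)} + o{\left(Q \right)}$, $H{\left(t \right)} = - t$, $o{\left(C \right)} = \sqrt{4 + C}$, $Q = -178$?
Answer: $170625 + i \sqrt{174} \approx 1.7063 \cdot 10^{5} + 13.191 i$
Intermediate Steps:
$p = 256 + i \sqrt{174}$ ($p = 256 + \sqrt{4 - 178} = 256 + \sqrt{-174} = 256 + i \sqrt{174} \approx 256.0 + 13.191 i$)
$p + \left(170525 + H{\left(156 \right)}\right) = \left(256 + i \sqrt{174}\right) + \left(170525 - 156\right) = \left(256 + i \sqrt{174}\right) + 170369 = 170625 + i \sqrt{174}$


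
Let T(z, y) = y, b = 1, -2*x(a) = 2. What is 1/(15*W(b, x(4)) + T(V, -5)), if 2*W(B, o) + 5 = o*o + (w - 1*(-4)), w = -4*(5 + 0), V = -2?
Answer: -1/155 ≈ -0.0064516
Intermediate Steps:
x(a) = -1 (x(a) = -1/2*2 = -1)
w = -20 (w = -4*5 = -20)
W(B, o) = -21/2 + o**2/2 (W(B, o) = -5/2 + (o*o + (-20 - 1*(-4)))/2 = -5/2 + (o**2 + (-20 + 4))/2 = -5/2 + (o**2 - 16)/2 = -5/2 + (-16 + o**2)/2 = -5/2 + (-8 + o**2/2) = -21/2 + o**2/2)
1/(15*W(b, x(4)) + T(V, -5)) = 1/(15*(-21/2 + (1/2)*(-1)**2) - 5) = 1/(15*(-21/2 + (1/2)*1) - 5) = 1/(15*(-21/2 + 1/2) - 5) = 1/(15*(-10) - 5) = 1/(-150 - 5) = 1/(-155) = -1/155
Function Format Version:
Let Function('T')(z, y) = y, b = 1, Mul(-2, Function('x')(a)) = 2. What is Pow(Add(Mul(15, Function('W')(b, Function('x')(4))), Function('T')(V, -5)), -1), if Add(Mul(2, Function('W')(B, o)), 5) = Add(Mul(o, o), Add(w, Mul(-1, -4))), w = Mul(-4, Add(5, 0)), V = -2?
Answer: Rational(-1, 155) ≈ -0.0064516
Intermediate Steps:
Function('x')(a) = -1 (Function('x')(a) = Mul(Rational(-1, 2), 2) = -1)
w = -20 (w = Mul(-4, 5) = -20)
Function('W')(B, o) = Add(Rational(-21, 2), Mul(Rational(1, 2), Pow(o, 2))) (Function('W')(B, o) = Add(Rational(-5, 2), Mul(Rational(1, 2), Add(Mul(o, o), Add(-20, Mul(-1, -4))))) = Add(Rational(-5, 2), Mul(Rational(1, 2), Add(Pow(o, 2), Add(-20, 4)))) = Add(Rational(-5, 2), Mul(Rational(1, 2), Add(Pow(o, 2), -16))) = Add(Rational(-5, 2), Mul(Rational(1, 2), Add(-16, Pow(o, 2)))) = Add(Rational(-5, 2), Add(-8, Mul(Rational(1, 2), Pow(o, 2)))) = Add(Rational(-21, 2), Mul(Rational(1, 2), Pow(o, 2))))
Pow(Add(Mul(15, Function('W')(b, Function('x')(4))), Function('T')(V, -5)), -1) = Pow(Add(Mul(15, Add(Rational(-21, 2), Mul(Rational(1, 2), Pow(-1, 2)))), -5), -1) = Pow(Add(Mul(15, Add(Rational(-21, 2), Mul(Rational(1, 2), 1))), -5), -1) = Pow(Add(Mul(15, Add(Rational(-21, 2), Rational(1, 2))), -5), -1) = Pow(Add(Mul(15, -10), -5), -1) = Pow(Add(-150, -5), -1) = Pow(-155, -1) = Rational(-1, 155)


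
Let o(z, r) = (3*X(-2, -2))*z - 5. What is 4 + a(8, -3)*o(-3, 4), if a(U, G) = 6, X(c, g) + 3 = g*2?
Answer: 352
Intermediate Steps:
X(c, g) = -3 + 2*g (X(c, g) = -3 + g*2 = -3 + 2*g)
o(z, r) = -5 - 21*z (o(z, r) = (3*(-3 + 2*(-2)))*z - 5 = (3*(-3 - 4))*z - 5 = (3*(-7))*z - 5 = -21*z - 5 = -5 - 21*z)
4 + a(8, -3)*o(-3, 4) = 4 + 6*(-5 - 21*(-3)) = 4 + 6*(-5 + 63) = 4 + 6*58 = 4 + 348 = 352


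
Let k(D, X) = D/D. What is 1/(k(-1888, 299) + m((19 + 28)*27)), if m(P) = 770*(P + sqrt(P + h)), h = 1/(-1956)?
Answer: 477817059/466521942067054 - 385*sqrt(1213777707)/466521942067054 ≈ 9.9546e-7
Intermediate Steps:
h = -1/1956 ≈ -0.00051125
k(D, X) = 1
m(P) = 770*P + 770*sqrt(-1/1956 + P) (m(P) = 770*(P + sqrt(P - 1/1956)) = 770*(P + sqrt(-1/1956 + P)) = 770*P + 770*sqrt(-1/1956 + P))
1/(k(-1888, 299) + m((19 + 28)*27)) = 1/(1 + (770*((19 + 28)*27) + 385*sqrt(-489 + 956484*((19 + 28)*27))/489)) = 1/(1 + (770*(47*27) + 385*sqrt(-489 + 956484*(47*27))/489)) = 1/(1 + (770*1269 + 385*sqrt(-489 + 956484*1269)/489)) = 1/(1 + (977130 + 385*sqrt(-489 + 1213778196)/489)) = 1/(1 + (977130 + 385*sqrt(1213777707)/489)) = 1/(977131 + 385*sqrt(1213777707)/489)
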